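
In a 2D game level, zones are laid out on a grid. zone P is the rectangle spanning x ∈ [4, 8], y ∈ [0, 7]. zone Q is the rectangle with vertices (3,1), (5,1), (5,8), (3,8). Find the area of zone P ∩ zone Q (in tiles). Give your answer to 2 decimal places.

6.00

|zone P∩zone Q|: x∈[4,5], y∈[1,7] → 1·6 = 6.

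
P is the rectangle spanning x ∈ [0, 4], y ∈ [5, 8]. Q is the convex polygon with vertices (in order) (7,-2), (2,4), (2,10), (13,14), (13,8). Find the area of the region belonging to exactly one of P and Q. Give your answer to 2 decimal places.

109.00

|P| = 12, |Q| = 109, |P∩Q| = 6.
|P △ Q| = |P| + |Q| − 2·|P∩Q| = 12 + 109 − 12 = 109.00.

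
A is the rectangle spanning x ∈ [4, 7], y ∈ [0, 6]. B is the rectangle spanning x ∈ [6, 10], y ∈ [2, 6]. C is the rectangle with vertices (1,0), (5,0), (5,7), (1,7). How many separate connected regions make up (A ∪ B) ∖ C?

1

(A ∪ B) ∖ C is a single connected region.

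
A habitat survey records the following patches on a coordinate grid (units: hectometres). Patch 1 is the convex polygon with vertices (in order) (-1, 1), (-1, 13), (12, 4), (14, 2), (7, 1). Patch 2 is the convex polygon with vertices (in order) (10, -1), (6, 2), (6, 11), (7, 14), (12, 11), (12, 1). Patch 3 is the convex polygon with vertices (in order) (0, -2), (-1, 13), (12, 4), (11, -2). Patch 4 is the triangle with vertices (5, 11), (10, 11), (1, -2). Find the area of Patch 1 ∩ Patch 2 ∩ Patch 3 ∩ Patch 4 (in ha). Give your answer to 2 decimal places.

2.01

The intersection is the polygon with vertices (6,8.154), (7.372,7.204), (6,5.222).
By the shoelace formula its area is 2.01.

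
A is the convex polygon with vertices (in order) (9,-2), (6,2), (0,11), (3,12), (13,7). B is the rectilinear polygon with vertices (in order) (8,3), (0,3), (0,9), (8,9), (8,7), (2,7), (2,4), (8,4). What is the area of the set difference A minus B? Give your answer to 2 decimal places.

|A| = 80.5, |A∩B| = 15.
|A ∖ B| = |A| − |A∩B| = 80.5 − 15 = 65.50.

65.50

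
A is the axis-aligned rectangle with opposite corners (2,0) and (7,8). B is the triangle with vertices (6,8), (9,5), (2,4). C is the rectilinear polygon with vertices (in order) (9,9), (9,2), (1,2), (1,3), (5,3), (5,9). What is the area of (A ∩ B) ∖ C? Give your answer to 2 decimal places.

|A ∩ B| = 9.7143.
|(A ∩ B) ∩ C| = 5.8571.
|(A ∩ B) ∖ C| = 9.7143 − 5.8571 = 3.86.

3.86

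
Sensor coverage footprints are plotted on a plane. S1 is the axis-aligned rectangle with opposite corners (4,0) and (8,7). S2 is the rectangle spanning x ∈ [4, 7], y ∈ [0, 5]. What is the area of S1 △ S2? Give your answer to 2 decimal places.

13.00

|S1∩S2|: x∈[4,7], y∈[0,5] → 3·5 = 15.
|S1 △ S2| = |S1| + |S2| − 2·|S1∩S2| = 28 + 15 − 30 = 13.00.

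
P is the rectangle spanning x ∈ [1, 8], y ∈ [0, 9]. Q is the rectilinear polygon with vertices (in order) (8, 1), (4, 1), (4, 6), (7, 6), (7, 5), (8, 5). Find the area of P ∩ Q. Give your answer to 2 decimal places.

19.00

The intersection is the polygon with vertices (8,1), (4,1), (4,6), (7,6), (7,5), (8,5).
By the shoelace formula its area is 19.00.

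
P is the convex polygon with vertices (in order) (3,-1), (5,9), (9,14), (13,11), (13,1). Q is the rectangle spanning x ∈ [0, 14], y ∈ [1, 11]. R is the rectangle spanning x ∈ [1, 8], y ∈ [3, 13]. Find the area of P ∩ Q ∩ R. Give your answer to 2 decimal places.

The intersection is the polygon with vertices (6.6,11), (8,11), (8,3), (3.8,3), (5,9).
By the shoelace formula its area is 26.00.

26.00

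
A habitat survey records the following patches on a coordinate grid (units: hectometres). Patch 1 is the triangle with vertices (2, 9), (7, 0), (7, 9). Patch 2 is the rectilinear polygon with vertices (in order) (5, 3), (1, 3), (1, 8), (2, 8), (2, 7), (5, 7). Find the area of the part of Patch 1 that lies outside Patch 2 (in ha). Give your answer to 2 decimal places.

|Patch 1| = 22.5, |Patch 1∩Patch 2| = 3.2111.
|Patch 1 ∖ Patch 2| = |Patch 1| − |Patch 1∩Patch 2| = 22.5 − 3.2111 = 19.29.

19.29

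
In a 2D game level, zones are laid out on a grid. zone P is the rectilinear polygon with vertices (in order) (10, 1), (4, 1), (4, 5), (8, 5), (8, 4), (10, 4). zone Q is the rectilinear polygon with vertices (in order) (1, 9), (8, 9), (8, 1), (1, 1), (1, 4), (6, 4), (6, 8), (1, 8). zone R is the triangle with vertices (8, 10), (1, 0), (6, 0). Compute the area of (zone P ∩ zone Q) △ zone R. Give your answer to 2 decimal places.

|zone P ∩ zone Q| = 14.
|(zone P ∩ zone Q) ∩ zone R| = 8.4.
|(zone P ∩ zone Q) △ zone R| = 14 + 25 − 16.8 = 22.20.

22.20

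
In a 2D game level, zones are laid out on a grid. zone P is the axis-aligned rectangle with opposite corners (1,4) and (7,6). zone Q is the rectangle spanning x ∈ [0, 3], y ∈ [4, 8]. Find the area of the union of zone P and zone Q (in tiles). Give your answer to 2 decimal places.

By inclusion–exclusion:
Individual areas: |zone P| = 12, |zone Q| = 12.
|zone P∩zone Q|: x∈[1,3], y∈[4,6] → 2·2 = 4.
|zone P ∪ zone Q| = 24 − 4 = 20.00.

20.00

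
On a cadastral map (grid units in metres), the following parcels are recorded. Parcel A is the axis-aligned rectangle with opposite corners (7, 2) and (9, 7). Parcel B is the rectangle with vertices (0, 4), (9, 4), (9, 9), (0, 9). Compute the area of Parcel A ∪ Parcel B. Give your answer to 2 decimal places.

By inclusion–exclusion:
Individual areas: |Parcel A| = 10, |Parcel B| = 45.
|Parcel A∩Parcel B|: x∈[7,9], y∈[4,7] → 2·3 = 6.
|Parcel A ∪ Parcel B| = 55 − 6 = 49.00.

49.00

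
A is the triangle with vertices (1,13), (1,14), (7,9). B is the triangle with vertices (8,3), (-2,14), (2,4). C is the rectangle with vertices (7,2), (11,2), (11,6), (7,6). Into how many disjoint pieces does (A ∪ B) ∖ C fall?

2

(A ∪ B) ∖ C splits into 2 disjoint pieces (area 3, area 27.5333).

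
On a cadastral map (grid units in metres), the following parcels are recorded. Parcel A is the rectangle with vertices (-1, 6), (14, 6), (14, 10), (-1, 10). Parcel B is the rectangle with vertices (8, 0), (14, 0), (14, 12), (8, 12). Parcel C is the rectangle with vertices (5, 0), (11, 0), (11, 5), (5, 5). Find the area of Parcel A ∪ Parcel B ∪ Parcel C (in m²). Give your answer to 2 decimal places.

123.00

By inclusion–exclusion:
Individual areas: |Parcel A| = 60, |Parcel B| = 72, |Parcel C| = 30.
|Parcel A∩Parcel B|: x∈[8,14], y∈[6,10] → 6·4 = 24.
|Parcel A∩Parcel C| = 0 (no overlap).
|Parcel B∩Parcel C|: x∈[8,11], y∈[0,5] → 3·5 = 15.
|Parcel A∩Parcel B∩Parcel C| = 0.
|Parcel A ∪ Parcel B ∪ Parcel C| = 162 − 39 + 0 = 123.00.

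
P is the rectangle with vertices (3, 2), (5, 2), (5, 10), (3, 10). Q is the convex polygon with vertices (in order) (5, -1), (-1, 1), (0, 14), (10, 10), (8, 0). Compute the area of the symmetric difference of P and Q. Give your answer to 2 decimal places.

103.00

|P| = 16, |Q| = 119, |P∩Q| = 16.
|P △ Q| = |P| + |Q| − 2·|P∩Q| = 16 + 119 − 32 = 103.00.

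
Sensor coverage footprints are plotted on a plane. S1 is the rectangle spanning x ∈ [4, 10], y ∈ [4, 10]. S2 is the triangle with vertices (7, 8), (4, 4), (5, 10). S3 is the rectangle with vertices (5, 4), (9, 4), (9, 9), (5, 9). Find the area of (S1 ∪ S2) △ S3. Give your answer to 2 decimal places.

|S1 ∪ S2| = 36.
|(S1 ∪ S2) ∩ S3| = 20.
|(S1 ∪ S2) △ S3| = 36 + 20 − 40 = 16.00.

16.00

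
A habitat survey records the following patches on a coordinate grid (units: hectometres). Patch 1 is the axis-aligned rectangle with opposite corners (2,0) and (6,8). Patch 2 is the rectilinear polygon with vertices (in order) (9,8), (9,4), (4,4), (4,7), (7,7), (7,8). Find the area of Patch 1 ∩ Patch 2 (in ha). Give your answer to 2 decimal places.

6.00

The intersection is the polygon with vertices (6,4), (4,4), (4,7), (6,7).
By the shoelace formula its area is 6.00.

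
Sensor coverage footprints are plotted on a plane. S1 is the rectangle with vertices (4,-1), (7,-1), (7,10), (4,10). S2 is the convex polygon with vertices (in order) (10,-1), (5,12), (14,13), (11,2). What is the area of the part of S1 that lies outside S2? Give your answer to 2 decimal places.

31.03

|S1| = 33, |S1∩S2| = 1.9692.
|S1 ∖ S2| = |S1| − |S1∩S2| = 33 − 1.9692 = 31.03.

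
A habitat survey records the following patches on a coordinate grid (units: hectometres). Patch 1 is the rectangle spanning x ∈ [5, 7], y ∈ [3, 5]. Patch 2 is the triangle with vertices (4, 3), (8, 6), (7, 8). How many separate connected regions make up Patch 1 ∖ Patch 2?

Patch 1 ∖ Patch 2 splits into 2 disjoint pieces (area 2.9583, area 0.0333).

2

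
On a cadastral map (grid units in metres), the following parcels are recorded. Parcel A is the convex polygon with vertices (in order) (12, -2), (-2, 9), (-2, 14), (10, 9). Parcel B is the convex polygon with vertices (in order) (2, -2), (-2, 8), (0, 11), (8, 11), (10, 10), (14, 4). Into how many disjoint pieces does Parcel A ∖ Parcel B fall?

Parcel A ∖ Parcel B splits into 2 disjoint pieces (area 7.6389, area 13.5813).

2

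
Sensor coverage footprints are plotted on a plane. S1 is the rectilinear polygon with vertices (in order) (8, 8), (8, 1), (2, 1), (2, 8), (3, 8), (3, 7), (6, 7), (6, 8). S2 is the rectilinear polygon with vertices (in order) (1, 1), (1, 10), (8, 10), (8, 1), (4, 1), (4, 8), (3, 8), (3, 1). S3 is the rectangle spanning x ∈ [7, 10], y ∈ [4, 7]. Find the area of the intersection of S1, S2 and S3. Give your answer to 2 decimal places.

The intersection is the polygon with vertices (8,4), (7,4), (7,7), (8,7).
By the shoelace formula its area is 3.00.

3.00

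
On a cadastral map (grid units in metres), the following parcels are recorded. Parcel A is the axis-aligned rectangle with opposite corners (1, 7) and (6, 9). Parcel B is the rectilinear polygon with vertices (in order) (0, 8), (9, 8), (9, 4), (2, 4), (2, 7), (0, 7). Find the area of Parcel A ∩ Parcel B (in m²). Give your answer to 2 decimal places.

5.00

The intersection is the polygon with vertices (6,7), (2,7), (1,7), (1,8), (6,8).
By the shoelace formula its area is 5.00.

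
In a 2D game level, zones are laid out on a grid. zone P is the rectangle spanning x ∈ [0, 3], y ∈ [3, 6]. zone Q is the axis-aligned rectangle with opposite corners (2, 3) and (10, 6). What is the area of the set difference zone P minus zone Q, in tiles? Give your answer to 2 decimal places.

6.00

|zone P∩zone Q|: x∈[2,3], y∈[3,6] → 1·3 = 3.
|zone P| = 9.
|zone P ∖ zone Q| = |zone P| − |zone P∩zone Q| = 9 − 3 = 6.00.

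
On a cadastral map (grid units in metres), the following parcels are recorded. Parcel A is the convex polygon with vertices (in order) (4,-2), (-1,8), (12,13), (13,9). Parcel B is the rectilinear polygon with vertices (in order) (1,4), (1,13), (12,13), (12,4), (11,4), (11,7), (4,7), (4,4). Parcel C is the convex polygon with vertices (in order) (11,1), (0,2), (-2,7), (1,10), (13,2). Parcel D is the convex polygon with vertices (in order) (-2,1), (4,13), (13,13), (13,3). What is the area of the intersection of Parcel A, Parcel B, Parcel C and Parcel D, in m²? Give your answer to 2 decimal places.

The intersection is the polygon with vertices (4,4), (1,4), (1,7), (2.095,9.191), (2.171,9.22), (5.5,7), (4,7).
By the shoelace formula its area is 14.06.

14.06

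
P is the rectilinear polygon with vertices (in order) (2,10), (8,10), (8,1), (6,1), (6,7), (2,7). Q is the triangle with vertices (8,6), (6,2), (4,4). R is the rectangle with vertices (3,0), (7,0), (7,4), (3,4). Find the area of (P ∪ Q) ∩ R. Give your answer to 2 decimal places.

The region (P ∪ Q) ∩ R is the polygon with vertices (6,1), (6,2), (4,4), (7,4), (7,1).
By the shoelace formula its area is 5.00.

5.00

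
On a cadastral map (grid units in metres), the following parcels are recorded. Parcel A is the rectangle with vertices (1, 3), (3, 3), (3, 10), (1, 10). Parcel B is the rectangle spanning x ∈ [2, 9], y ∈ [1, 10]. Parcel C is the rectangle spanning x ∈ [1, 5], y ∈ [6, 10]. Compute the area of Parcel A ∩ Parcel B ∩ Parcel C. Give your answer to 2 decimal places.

4.00

The intersection is the polygon with vertices (2,10), (3,10), (3,6), (2,6).
By the shoelace formula its area is 4.00.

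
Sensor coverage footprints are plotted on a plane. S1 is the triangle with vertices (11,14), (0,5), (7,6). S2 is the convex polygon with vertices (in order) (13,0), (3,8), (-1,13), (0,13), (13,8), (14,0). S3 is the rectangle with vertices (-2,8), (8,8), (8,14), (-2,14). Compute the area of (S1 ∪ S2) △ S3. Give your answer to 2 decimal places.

96.02

|S1 ∪ S2| = 83.5904.
|(S1 ∪ S2) ∩ S3| = 23.7865.
|(S1 ∪ S2) △ S3| = 83.5904 + 60 − 47.5729 = 96.02.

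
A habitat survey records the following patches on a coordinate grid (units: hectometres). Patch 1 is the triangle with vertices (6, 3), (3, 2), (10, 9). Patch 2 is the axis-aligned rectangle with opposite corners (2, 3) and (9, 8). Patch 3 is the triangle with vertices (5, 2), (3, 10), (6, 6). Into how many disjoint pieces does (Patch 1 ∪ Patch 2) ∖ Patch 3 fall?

(Patch 1 ∪ Patch 2) ∖ Patch 3 splits into 2 disjoint pieces (area 11.3846, area 17.9773).

2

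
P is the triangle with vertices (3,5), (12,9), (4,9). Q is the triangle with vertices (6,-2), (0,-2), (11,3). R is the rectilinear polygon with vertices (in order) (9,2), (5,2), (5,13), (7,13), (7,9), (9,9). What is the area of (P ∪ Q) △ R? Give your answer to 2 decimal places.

49.20

|P ∪ Q| = 31.
|(P ∪ Q) ∩ R| = 8.898.
|(P ∪ Q) △ R| = 31 + 36 − 17.796 = 49.20.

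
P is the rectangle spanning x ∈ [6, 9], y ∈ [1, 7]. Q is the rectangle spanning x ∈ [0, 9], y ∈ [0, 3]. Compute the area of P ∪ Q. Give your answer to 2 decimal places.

39.00

By inclusion–exclusion:
Individual areas: |P| = 18, |Q| = 27.
|P∩Q|: x∈[6,9], y∈[1,3] → 3·2 = 6.
|P ∪ Q| = 45 − 6 = 39.00.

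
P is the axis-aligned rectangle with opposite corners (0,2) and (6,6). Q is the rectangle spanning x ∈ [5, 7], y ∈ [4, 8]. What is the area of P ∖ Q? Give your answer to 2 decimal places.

22.00

|P∩Q|: x∈[5,6], y∈[4,6] → 1·2 = 2.
|P| = 24.
|P ∖ Q| = |P| − |P∩Q| = 24 − 2 = 22.00.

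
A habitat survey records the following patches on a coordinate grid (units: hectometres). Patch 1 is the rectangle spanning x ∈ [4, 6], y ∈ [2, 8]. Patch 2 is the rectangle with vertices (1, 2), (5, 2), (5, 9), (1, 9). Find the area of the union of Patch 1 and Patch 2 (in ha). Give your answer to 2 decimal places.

34.00

By inclusion–exclusion:
Individual areas: |Patch 1| = 12, |Patch 2| = 28.
|Patch 1∩Patch 2|: x∈[4,5], y∈[2,8] → 1·6 = 6.
|Patch 1 ∪ Patch 2| = 40 − 6 = 34.00.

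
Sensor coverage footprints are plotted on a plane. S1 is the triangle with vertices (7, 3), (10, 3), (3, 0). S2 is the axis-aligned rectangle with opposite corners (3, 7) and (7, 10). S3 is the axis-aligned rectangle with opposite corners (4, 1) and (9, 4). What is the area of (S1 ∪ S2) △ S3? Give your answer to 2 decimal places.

23.93

|S1 ∪ S2| = 16.5.
|(S1 ∪ S2) ∩ S3| = 3.7857.
|(S1 ∪ S2) △ S3| = 16.5 + 15 − 7.5714 = 23.93.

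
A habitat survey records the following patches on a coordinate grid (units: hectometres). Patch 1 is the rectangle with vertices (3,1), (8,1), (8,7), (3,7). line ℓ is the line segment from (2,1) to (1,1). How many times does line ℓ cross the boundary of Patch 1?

0

The segment lies entirely outside Patch 1 and never meets its boundary.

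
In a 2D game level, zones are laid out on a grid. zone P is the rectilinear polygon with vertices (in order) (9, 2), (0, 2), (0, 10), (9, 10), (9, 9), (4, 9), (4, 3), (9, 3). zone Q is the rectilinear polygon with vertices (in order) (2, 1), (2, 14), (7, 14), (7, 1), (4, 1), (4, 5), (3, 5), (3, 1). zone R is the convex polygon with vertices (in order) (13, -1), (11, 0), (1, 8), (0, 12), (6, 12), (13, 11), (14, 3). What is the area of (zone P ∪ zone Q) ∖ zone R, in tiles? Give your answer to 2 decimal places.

44.05

|zone P ∪ zone Q| = 84.
|(zone P ∪ zone Q) ∩ zone R| = 39.9536.
|(zone P ∪ zone Q) ∖ zone R| = 84 − 39.9536 = 44.05.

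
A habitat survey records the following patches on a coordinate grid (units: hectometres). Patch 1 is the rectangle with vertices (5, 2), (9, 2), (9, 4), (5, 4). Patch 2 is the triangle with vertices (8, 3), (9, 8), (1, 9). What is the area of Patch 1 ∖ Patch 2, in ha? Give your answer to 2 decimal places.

7.32

|Patch 1| = 8, |Patch 1∩Patch 2| = 0.6833.
|Patch 1 ∖ Patch 2| = |Patch 1| − |Patch 1∩Patch 2| = 8 − 0.6833 = 7.32.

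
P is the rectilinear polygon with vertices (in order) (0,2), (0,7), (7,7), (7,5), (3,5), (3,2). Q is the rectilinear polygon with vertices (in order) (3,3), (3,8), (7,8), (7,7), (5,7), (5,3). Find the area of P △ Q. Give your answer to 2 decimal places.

27.00

|P| = 23, |Q| = 12, |P∩Q| = 4.
|P △ Q| = |P| + |Q| − 2·|P∩Q| = 23 + 12 − 8 = 27.00.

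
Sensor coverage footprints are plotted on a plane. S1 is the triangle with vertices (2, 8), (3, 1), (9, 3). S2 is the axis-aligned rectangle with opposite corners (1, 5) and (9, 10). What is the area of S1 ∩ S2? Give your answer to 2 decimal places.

The intersection is the polygon with vertices (2,8), (6.2,5), (2.429,5).
By the shoelace formula its area is 5.66.

5.66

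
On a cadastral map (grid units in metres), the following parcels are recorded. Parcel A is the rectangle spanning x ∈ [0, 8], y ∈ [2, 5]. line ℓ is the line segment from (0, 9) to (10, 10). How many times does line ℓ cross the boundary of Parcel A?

0

The segment lies entirely outside Parcel A and never meets its boundary.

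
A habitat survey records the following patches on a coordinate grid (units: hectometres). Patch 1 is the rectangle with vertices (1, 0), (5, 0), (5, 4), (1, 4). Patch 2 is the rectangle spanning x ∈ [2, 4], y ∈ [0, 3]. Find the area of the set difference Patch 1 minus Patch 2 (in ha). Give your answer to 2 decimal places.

10.00

|Patch 1∩Patch 2|: x∈[2,4], y∈[0,3] → 2·3 = 6.
|Patch 1| = 16.
|Patch 1 ∖ Patch 2| = |Patch 1| − |Patch 1∩Patch 2| = 16 − 6 = 10.00.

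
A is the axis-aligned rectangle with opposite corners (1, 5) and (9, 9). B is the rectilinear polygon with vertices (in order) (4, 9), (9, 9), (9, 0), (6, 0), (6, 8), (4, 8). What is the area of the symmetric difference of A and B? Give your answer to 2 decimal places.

33.00

|A| = 32, |B| = 29, |A∩B| = 14.
|A △ B| = |A| + |B| − 2·|A∩B| = 32 + 29 − 28 = 33.00.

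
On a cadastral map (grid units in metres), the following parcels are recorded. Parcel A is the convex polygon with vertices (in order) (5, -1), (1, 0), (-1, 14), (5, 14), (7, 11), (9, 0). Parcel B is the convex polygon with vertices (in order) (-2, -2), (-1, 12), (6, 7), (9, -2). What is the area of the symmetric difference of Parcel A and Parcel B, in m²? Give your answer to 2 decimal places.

81.13

|Parcel A| = 110, |Parcel B| = 101, |Parcel A∩Parcel B| = 64.9336.
|Parcel A △ Parcel B| = |Parcel A| + |Parcel B| − 2·|Parcel A∩Parcel B| = 110 + 101 − 129.8671 = 81.13.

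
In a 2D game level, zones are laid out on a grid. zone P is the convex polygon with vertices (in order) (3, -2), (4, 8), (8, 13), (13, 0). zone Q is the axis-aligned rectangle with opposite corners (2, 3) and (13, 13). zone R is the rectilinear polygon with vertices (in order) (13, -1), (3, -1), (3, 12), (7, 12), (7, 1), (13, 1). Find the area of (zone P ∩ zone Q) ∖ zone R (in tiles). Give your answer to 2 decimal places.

28.61

|zone P ∩ zone Q| = 50.4808.
|(zone P ∩ zone Q) ∩ zone R| = 21.875.
|(zone P ∩ zone Q) ∖ zone R| = 50.4808 − 21.875 = 28.61.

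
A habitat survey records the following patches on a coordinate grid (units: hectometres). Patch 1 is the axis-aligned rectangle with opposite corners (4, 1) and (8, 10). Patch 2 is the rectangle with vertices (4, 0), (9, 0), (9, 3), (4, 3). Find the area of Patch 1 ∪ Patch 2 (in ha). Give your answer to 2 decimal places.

43.00

By inclusion–exclusion:
Individual areas: |Patch 1| = 36, |Patch 2| = 15.
|Patch 1∩Patch 2|: x∈[4,8], y∈[1,3] → 4·2 = 8.
|Patch 1 ∪ Patch 2| = 51 − 8 = 43.00.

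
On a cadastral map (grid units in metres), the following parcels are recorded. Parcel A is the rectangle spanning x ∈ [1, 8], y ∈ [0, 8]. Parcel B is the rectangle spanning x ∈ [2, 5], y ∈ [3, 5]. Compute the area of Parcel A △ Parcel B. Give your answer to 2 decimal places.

|Parcel A∩Parcel B|: x∈[2,5], y∈[3,5] → 3·2 = 6.
|Parcel A △ Parcel B| = |Parcel A| + |Parcel B| − 2·|Parcel A∩Parcel B| = 56 + 6 − 12 = 50.00.

50.00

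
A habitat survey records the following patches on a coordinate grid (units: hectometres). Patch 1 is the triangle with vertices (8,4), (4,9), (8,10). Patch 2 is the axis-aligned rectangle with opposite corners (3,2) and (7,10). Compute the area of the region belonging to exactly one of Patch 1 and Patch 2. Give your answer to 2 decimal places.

|Patch 1| = 12, |Patch 2| = 32, |Patch 1∩Patch 2| = 6.75.
|Patch 1 △ Patch 2| = |Patch 1| + |Patch 2| − 2·|Patch 1∩Patch 2| = 12 + 32 − 13.5 = 30.50.

30.50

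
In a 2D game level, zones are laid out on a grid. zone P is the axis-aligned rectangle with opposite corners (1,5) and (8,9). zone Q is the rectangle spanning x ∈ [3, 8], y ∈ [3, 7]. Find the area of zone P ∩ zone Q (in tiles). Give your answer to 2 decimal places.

|zone P∩zone Q|: x∈[3,8], y∈[5,7] → 5·2 = 10.

10.00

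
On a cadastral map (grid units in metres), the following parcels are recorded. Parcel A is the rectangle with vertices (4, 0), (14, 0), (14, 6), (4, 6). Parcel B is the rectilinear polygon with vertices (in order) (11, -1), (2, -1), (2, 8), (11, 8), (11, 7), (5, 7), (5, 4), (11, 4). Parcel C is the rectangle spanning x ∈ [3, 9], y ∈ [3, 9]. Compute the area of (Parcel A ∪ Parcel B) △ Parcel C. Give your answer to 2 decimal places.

|Parcel A ∪ Parcel B| = 93.
|(Parcel A ∪ Parcel B) ∩ Parcel C| = 26.
|(Parcel A ∪ Parcel B) △ Parcel C| = 93 + 36 − 52 = 77.00.

77.00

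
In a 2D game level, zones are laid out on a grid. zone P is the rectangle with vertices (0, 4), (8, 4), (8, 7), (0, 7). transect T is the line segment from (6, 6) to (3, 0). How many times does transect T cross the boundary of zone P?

1

The segment meets the boundary at (5,4).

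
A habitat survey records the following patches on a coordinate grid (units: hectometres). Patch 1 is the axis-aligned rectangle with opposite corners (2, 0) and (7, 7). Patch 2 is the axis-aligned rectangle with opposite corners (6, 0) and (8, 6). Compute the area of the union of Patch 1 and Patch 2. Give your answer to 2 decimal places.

41.00

By inclusion–exclusion:
Individual areas: |Patch 1| = 35, |Patch 2| = 12.
|Patch 1∩Patch 2|: x∈[6,7], y∈[0,6] → 1·6 = 6.
|Patch 1 ∪ Patch 2| = 47 − 6 = 41.00.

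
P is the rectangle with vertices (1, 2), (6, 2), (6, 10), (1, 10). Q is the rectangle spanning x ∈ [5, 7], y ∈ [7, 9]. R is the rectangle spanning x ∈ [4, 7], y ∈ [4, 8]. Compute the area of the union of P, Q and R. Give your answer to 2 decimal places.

By inclusion–exclusion:
Individual areas: |P| = 40, |Q| = 4, |R| = 12.
|P∩Q|: x∈[5,6], y∈[7,9] → 1·2 = 2.
|P∩R|: x∈[4,6], y∈[4,8] → 2·4 = 8.
|Q∩R|: x∈[5,7], y∈[7,8] → 2·1 = 2.
|P∩Q∩R| = 1.
|P ∪ Q ∪ R| = 56 − 12 + 1 = 45.00.

45.00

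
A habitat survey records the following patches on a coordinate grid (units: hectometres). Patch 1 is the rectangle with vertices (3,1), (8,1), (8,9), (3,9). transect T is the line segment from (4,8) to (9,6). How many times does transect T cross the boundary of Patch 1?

The segment meets the boundary at (8,6.4).

1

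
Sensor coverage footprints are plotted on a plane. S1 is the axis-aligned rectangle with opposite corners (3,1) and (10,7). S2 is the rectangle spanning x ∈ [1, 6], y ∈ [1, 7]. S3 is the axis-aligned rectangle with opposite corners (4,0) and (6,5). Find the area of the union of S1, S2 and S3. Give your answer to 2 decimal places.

By inclusion–exclusion:
Individual areas: |S1| = 42, |S2| = 30, |S3| = 10.
|S1∩S2|: x∈[3,6], y∈[1,7] → 3·6 = 18.
|S1∩S3|: x∈[4,6], y∈[1,5] → 2·4 = 8.
|S2∩S3|: x∈[4,6], y∈[1,5] → 2·4 = 8.
|S1∩S2∩S3| = 8.
|S1 ∪ S2 ∪ S3| = 82 − 34 + 8 = 56.00.

56.00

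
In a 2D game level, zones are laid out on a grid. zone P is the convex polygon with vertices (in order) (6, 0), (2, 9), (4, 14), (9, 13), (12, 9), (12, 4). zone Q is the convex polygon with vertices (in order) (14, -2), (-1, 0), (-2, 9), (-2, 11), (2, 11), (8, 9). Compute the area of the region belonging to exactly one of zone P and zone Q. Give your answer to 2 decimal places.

|zone P| = 93.5, |zone Q| = 135.5, |zone P∩zone Q| = 51.7163.
|zone P △ zone Q| = |zone P| + |zone Q| − 2·|zone P∩zone Q| = 93.5 + 135.5 − 103.4327 = 125.57.

125.57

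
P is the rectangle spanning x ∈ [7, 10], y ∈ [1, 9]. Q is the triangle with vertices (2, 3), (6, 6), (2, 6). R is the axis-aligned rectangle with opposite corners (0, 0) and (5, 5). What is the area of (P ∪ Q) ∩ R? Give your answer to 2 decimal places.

2.67

The region (P ∪ Q) ∩ R is the polygon with vertices (2,3), (2,5), (4.667,5).
By the shoelace formula its area is 2.67.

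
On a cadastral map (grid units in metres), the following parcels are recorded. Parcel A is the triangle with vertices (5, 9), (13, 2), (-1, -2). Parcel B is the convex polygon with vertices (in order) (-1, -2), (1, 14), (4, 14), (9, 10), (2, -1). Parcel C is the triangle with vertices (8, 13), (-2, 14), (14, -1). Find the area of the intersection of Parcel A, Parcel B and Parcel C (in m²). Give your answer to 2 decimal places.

The intersection is the polygon with vertices (6.484,6.046), (4.436,7.966), (5,9), (7.161,7.109).
By the shoelace formula its area is 3.39.

3.39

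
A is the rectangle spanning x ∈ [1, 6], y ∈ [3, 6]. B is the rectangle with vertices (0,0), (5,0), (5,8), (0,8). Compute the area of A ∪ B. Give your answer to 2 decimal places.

43.00

By inclusion–exclusion:
Individual areas: |A| = 15, |B| = 40.
|A∩B|: x∈[1,5], y∈[3,6] → 4·3 = 12.
|A ∪ B| = 55 − 12 = 43.00.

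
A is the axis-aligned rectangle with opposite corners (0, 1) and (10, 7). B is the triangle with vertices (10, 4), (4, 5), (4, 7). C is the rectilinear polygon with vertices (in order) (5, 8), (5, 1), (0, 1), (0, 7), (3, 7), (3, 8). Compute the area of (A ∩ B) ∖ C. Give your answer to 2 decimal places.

|A ∩ B| = 6.
|(A ∩ B) ∩ C| = 1.8333.
|(A ∩ B) ∖ C| = 6 − 1.8333 = 4.17.

4.17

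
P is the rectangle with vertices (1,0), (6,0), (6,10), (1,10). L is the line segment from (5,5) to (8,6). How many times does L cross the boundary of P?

1

The segment meets the boundary at (6,5.333).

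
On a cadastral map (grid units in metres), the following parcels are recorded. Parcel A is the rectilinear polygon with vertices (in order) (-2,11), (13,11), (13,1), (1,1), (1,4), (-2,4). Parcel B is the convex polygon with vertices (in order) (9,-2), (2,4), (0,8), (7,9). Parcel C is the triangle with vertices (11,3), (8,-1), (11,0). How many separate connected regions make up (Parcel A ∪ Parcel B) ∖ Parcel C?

1

(Parcel A ∪ Parcel B) ∖ Parcel C is a single connected region.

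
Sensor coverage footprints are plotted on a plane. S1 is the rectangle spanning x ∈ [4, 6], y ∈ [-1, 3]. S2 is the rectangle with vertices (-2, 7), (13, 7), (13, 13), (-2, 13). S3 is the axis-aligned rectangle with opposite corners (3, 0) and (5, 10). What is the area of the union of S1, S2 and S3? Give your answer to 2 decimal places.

By inclusion–exclusion:
Individual areas: |S1| = 8, |S2| = 90, |S3| = 20.
|S1∩S2| = 0 (no overlap).
|S1∩S3|: x∈[4,5], y∈[0,3] → 1·3 = 3.
|S2∩S3|: x∈[3,5], y∈[7,10] → 2·3 = 6.
|S1∩S2∩S3| = 0.
|S1 ∪ S2 ∪ S3| = 118 − 9 + 0 = 109.00.

109.00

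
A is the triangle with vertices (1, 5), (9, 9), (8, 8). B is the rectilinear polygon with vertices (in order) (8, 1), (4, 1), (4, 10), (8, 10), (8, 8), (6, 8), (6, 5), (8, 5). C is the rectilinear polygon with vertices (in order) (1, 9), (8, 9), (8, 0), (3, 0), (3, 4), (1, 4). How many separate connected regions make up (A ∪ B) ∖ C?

2

(A ∪ B) ∖ C splits into 2 disjoint pieces (area 4, area 0.25).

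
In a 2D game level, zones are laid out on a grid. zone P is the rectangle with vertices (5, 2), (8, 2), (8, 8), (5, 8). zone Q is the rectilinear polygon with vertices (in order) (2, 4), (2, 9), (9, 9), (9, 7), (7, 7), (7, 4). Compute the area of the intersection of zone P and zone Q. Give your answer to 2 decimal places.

The intersection is the polygon with vertices (5,8), (8,8), (8,7), (7,7), (7,4), (5,4).
By the shoelace formula its area is 9.00.

9.00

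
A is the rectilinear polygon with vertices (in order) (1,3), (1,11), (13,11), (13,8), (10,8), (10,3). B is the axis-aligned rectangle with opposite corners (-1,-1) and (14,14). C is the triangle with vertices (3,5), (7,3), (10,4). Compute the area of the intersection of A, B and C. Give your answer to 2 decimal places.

The intersection is the polygon with vertices (3,5), (10,4), (7,3).
By the shoelace formula its area is 5.00.

5.00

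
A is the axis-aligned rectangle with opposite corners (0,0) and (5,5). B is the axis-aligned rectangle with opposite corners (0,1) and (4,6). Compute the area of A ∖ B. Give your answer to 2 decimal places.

|A∩B|: x∈[0,4], y∈[1,5] → 4·4 = 16.
|A| = 25.
|A ∖ B| = |A| − |A∩B| = 25 − 16 = 9.00.

9.00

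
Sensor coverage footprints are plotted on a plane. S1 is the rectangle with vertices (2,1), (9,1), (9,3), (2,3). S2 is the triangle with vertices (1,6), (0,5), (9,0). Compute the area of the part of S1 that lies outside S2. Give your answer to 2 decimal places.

|S1| = 14, |S1∩S2| = 1.8667.
|S1 ∖ S2| = |S1| − |S1∩S2| = 14 − 1.8667 = 12.13.

12.13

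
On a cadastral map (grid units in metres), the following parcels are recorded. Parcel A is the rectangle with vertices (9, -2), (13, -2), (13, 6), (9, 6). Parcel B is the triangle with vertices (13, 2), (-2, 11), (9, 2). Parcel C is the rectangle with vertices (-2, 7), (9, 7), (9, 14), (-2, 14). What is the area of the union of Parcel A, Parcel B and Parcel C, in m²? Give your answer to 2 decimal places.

118.64

By inclusion–exclusion:
Individual areas: |Parcel A| = 32, |Parcel B| = 18, |Parcel C| = 77.
|Parcel A∩Parcel B| = 4.8.
|Parcel A∩Parcel C| = 0 (no overlap).
|Parcel B∩Parcel C| = 3.5556.
|Parcel A∩Parcel B∩Parcel C| = 0.
|Parcel A ∪ Parcel B ∪ Parcel C| = 127 − 8.3556 + 0 = 118.64.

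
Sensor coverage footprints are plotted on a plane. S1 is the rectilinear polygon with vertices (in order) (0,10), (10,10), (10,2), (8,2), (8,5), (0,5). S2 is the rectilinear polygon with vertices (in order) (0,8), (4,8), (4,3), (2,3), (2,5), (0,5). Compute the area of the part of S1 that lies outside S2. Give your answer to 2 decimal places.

44.00

|S1| = 56, |S1∩S2| = 12.
|S1 ∖ S2| = |S1| − |S1∩S2| = 56 − 12 = 44.00.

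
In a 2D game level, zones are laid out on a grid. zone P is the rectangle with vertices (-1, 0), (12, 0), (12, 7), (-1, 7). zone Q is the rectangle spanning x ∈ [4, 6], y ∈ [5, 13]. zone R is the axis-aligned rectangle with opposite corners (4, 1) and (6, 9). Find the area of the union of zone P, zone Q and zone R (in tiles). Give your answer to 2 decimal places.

103.00

By inclusion–exclusion:
Individual areas: |zone P| = 91, |zone Q| = 16, |zone R| = 16.
|zone P∩zone Q|: x∈[4,6], y∈[5,7] → 2·2 = 4.
|zone P∩zone R|: x∈[4,6], y∈[1,7] → 2·6 = 12.
|zone Q∩zone R|: x∈[4,6], y∈[5,9] → 2·4 = 8.
|zone P∩zone Q∩zone R| = 4.
|zone P ∪ zone Q ∪ zone R| = 123 − 24 + 4 = 103.00.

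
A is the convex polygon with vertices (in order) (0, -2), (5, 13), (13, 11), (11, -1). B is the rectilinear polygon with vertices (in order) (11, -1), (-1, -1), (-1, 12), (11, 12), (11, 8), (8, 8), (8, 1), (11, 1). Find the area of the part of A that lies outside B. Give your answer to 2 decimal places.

|A| = 130, |A∩B| = 89.
|A ∖ B| = |A| − |A∩B| = 130 − 89 = 41.00.

41.00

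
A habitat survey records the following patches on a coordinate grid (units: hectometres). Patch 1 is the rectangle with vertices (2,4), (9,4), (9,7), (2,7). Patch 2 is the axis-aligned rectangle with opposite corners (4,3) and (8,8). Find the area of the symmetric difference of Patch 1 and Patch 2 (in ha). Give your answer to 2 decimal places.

|Patch 1∩Patch 2|: x∈[4,8], y∈[4,7] → 4·3 = 12.
|Patch 1 △ Patch 2| = |Patch 1| + |Patch 2| − 2·|Patch 1∩Patch 2| = 21 + 20 − 24 = 17.00.

17.00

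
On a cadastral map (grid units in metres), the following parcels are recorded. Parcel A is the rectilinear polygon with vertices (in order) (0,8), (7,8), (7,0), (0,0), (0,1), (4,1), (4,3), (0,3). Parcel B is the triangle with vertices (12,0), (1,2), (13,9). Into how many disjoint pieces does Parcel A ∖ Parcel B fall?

Parcel A ∖ Parcel B splits into 2 disjoint pieces (area 29.6429, area 7.5455).

2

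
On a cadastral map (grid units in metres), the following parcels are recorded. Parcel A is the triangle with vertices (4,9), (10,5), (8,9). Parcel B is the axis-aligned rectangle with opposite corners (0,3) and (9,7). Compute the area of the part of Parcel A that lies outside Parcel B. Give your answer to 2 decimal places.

6.67

|Parcel A| = 8, |Parcel A∩Parcel B| = 1.3333.
|Parcel A ∖ Parcel B| = |Parcel A| − |Parcel A∩Parcel B| = 8 − 1.3333 = 6.67.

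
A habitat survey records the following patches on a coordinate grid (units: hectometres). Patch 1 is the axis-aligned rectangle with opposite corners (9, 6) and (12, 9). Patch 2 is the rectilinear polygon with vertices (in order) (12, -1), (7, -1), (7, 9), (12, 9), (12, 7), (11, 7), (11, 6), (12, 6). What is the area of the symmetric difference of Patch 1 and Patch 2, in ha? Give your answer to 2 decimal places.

|Patch 1| = 9, |Patch 2| = 49, |Patch 1∩Patch 2| = 8.
|Patch 1 △ Patch 2| = |Patch 1| + |Patch 2| − 2·|Patch 1∩Patch 2| = 9 + 49 − 16 = 42.00.

42.00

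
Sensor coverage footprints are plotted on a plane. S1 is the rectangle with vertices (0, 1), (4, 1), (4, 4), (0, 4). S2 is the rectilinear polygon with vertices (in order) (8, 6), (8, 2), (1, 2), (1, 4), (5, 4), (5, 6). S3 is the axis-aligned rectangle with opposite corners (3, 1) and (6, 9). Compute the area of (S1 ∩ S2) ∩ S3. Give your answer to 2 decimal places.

2.00

The region (S1 ∩ S2) ∩ S3 is the polygon with vertices (3,2), (3,4), (4,4), (4,2).
By the shoelace formula its area is 2.00.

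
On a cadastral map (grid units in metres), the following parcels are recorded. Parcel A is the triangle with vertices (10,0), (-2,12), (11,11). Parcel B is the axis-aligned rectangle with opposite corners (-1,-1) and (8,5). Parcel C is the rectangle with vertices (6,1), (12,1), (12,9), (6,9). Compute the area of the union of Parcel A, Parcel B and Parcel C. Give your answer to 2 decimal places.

By inclusion–exclusion:
Individual areas: |Parcel A| = 72, |Parcel B| = 54, |Parcel C| = 48.
|Parcel A∩Parcel B| = 4.5.
|Parcel A∩Parcel C| = 31.1364.
|Parcel B∩Parcel C|: x∈[6,8], y∈[1,5] → 2·4 = 8.
|Parcel A∩Parcel B∩Parcel C| = 4.
|Parcel A ∪ Parcel B ∪ Parcel C| = 174 − 43.6364 + 4 = 134.36.

134.36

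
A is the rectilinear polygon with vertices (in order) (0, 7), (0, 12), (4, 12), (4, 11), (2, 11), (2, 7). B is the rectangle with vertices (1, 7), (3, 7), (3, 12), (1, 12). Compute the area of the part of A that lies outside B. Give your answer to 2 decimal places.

|A| = 12, |A∩B| = 6.
|A ∖ B| = |A| − |A∩B| = 12 − 6 = 6.00.

6.00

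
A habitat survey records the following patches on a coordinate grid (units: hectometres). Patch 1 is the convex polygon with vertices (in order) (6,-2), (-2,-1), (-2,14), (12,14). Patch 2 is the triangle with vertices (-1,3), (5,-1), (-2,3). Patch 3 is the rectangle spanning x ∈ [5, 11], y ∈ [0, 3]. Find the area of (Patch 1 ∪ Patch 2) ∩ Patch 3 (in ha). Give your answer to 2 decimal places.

6.94

The region (Patch 1 ∪ Patch 2) ∩ Patch 3 is the polygon with vertices (6.75,0), (5,0), (5,3), (7.875,3).
By the shoelace formula its area is 6.94.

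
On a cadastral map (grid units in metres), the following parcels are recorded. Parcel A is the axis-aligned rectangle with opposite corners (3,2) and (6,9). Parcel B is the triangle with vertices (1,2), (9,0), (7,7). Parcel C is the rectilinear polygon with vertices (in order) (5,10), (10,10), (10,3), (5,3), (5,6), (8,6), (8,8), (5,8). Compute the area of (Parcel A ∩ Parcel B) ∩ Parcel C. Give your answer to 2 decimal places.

2.73

The region (Parcel A ∩ Parcel B) ∩ Parcel C is the polygon with vertices (5.8,6), (6,6), (6,3), (5,3), (5,5.333).
By the shoelace formula its area is 2.73.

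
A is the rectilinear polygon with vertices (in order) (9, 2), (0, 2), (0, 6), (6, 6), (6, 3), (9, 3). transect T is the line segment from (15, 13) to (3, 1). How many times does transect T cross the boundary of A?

The segment meets the boundary at (4,2), (6,4).

2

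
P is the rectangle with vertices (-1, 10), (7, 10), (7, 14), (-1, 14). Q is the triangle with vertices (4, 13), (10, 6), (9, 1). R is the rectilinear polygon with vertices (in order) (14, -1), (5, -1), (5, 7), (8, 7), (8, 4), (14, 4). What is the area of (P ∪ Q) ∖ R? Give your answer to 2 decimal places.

43.12

|P ∪ Q| = 48.5179.
|(P ∪ Q) ∩ R| = 5.4.
|(P ∪ Q) ∖ R| = 48.5179 − 5.4 = 43.12.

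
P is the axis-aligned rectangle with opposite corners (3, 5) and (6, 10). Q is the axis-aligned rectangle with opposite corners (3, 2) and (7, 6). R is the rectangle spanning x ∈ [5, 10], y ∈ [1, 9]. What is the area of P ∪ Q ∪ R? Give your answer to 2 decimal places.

57.00

By inclusion–exclusion:
Individual areas: |P| = 15, |Q| = 16, |R| = 40.
|P∩Q|: x∈[3,6], y∈[5,6] → 3·1 = 3.
|P∩R|: x∈[5,6], y∈[5,9] → 1·4 = 4.
|Q∩R|: x∈[5,7], y∈[2,6] → 2·4 = 8.
|P∩Q∩R| = 1.
|P ∪ Q ∪ R| = 71 − 15 + 1 = 57.00.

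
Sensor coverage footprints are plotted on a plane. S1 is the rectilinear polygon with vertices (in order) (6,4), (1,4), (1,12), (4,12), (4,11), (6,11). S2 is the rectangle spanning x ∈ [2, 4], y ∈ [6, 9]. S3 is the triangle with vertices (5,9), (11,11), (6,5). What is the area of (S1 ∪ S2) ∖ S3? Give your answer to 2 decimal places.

|S1 ∪ S2| = 38.
|(S1 ∪ S2) ∩ S3| = 2.1667.
|(S1 ∪ S2) ∖ S3| = 38 − 2.1667 = 35.83.

35.83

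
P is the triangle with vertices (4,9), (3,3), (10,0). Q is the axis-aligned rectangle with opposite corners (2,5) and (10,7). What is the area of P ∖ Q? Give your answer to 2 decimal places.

|P| = 22.5, |P∩Q| = 5.
|P ∖ Q| = |P| − |P∩Q| = 22.5 − 5 = 17.50.

17.50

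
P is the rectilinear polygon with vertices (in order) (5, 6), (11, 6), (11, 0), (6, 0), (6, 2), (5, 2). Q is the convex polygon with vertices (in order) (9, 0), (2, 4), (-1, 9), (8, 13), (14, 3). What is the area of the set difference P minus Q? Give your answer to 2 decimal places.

3.84

|P| = 34, |P∩Q| = 30.1571.
|P ∖ Q| = |P| − |P∩Q| = 34 − 30.1571 = 3.84.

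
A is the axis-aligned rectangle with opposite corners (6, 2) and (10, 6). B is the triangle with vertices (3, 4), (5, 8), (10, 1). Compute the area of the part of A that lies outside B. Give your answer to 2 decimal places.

9.17

|A| = 16, |A∩B| = 6.8333.
|A ∖ B| = |A| − |A∩B| = 16 − 6.8333 = 9.17.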